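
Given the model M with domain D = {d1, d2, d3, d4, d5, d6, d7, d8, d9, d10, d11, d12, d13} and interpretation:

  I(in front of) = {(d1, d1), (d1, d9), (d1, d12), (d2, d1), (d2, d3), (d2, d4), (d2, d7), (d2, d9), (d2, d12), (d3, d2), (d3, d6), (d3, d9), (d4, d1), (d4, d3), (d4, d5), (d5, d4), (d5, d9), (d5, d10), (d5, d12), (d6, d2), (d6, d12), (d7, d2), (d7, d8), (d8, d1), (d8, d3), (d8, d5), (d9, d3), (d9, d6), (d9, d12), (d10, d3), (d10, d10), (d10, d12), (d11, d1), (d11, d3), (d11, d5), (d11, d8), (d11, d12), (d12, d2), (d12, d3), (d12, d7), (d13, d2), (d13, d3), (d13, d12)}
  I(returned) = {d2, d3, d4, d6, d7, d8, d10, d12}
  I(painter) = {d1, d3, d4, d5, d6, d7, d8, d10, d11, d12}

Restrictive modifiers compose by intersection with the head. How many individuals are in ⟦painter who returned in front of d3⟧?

4

⟦who returned⟧ = ⟦returned⟧ = {d2, d3, d4, d6, d7, d8, d10, d12}
⟦in front of d3⟧ = {x : ⟨x, d3⟩ ∈ ⟦in front of⟧} = {d2, d4, d8, d9, d10, d11, d12, d13}
⟦painter⟧ = {d1, d3, d4, d5, d6, d7, d8, d10, d11, d12}
… ∩ ⟦who returned⟧ = {d1, d3, d4, d5, d6, d7, d8, d10, d11, d12} ∩ {d2, d3, d4, d6, d7, d8, d10, d12} = {d3, d4, d6, d7, d8, d10, d12}
… ∩ ⟦in front of d3⟧ = {d3, d4, d6, d7, d8, d10, d12} ∩ {d2, d4, d8, d9, d10, d11, d12, d13} = {d4, d8, d10, d12}
⟦painter who returned in front of d3⟧ = {d4, d8, d10, d12}, so the cardinality is 4.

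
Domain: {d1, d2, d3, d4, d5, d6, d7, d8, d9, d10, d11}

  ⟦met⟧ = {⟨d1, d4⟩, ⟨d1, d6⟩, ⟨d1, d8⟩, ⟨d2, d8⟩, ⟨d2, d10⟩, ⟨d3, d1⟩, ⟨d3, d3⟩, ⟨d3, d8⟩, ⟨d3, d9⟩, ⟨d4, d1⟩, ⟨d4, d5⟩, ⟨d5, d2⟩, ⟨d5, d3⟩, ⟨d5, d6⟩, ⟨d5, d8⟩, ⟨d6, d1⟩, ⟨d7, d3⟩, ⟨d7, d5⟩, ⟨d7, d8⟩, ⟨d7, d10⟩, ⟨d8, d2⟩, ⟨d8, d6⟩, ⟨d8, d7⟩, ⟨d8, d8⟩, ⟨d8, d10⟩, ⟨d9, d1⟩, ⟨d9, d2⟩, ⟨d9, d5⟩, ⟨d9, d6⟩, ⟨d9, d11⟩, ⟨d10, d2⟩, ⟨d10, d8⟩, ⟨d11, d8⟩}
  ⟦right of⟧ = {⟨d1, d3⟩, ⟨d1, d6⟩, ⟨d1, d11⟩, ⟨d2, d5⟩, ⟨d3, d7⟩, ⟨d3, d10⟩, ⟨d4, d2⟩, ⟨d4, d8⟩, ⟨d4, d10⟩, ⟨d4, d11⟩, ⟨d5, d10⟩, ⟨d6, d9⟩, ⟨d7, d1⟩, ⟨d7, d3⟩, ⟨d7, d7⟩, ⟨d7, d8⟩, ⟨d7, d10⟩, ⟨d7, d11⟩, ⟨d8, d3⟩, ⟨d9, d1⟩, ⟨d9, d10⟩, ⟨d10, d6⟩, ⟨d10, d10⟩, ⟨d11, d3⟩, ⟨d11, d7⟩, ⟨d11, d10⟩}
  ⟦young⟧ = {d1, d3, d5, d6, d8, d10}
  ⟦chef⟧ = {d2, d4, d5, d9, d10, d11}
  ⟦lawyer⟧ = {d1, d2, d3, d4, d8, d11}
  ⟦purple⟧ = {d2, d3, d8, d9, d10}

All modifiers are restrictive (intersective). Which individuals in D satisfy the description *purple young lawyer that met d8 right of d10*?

{d3}

⟦that met d8⟧ = {x : ⟨x, d8⟩ ∈ ⟦met⟧} = {d1, d2, d3, d5, d7, d8, d10, d11}
⟦right of d10⟧ = {x : ⟨x, d10⟩ ∈ ⟦right of⟧} = {d3, d4, d5, d7, d9, d10, d11}
⟦lawyer⟧ = {d1, d2, d3, d4, d8, d11}
… ∩ ⟦that met d8⟧ = {d1, d2, d3, d4, d8, d11} ∩ {d1, d2, d3, d5, d7, d8, d10, d11} = {d1, d2, d3, d8, d11}
… ∩ ⟦right of d10⟧ = {d1, d2, d3, d8, d11} ∩ {d3, d4, d5, d7, d9, d10, d11} = {d3, d11}
… ∩ ⟦purple⟧ = {d3, d11} ∩ {d2, d3, d8, d9, d10} = {d3}
… ∩ ⟦young⟧ = {d3} ∩ {d1, d3, d5, d6, d8, d10} = {d3}
So ⟦purple young lawyer that met d8 right of d10⟧ = {d3}.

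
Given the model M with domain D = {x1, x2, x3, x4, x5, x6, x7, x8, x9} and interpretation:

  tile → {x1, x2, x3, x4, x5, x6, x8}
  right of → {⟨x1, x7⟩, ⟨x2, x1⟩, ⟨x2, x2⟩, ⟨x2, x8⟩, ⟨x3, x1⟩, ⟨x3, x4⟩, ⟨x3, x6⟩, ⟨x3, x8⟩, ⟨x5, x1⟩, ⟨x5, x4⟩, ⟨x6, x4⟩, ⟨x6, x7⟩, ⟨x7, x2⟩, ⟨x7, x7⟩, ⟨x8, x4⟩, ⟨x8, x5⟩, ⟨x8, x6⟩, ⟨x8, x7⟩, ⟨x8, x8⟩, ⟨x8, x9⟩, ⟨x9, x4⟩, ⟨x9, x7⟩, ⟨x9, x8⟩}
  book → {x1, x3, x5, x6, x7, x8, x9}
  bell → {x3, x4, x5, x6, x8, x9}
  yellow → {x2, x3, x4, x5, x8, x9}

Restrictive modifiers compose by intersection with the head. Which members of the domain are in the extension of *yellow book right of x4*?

{x3, x5, x8, x9}

⟦right of x4⟧ = {x : ⟨x, x4⟩ ∈ ⟦right of⟧} = {x3, x5, x6, x8, x9}
⟦book⟧ = {x1, x3, x5, x6, x7, x8, x9}
… ∩ ⟦right of x4⟧ = {x1, x3, x5, x6, x7, x8, x9} ∩ {x3, x5, x6, x8, x9} = {x3, x5, x6, x8, x9}
… ∩ ⟦yellow⟧ = {x3, x5, x6, x8, x9} ∩ {x2, x3, x4, x5, x8, x9} = {x3, x5, x8, x9}
So ⟦yellow book right of x4⟧ = {x3, x5, x8, x9}.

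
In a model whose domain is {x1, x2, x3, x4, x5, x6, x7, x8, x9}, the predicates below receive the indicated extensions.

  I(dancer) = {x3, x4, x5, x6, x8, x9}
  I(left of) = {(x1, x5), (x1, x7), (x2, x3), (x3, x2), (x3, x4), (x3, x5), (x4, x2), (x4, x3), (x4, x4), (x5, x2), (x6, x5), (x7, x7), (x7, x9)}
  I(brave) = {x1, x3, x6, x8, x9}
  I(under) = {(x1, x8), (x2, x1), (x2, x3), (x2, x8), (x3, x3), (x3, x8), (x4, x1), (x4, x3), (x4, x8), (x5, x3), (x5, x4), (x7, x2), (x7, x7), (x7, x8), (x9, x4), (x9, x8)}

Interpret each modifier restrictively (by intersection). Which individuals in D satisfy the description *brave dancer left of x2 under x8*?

{x3}

⟦left of x2⟧ = {x : ⟨x, x2⟩ ∈ ⟦left of⟧} = {x3, x4, x5}
⟦under x8⟧ = {x : ⟨x, x8⟩ ∈ ⟦under⟧} = {x1, x2, x3, x4, x7, x9}
⟦dancer⟧ = {x3, x4, x5, x6, x8, x9}
… ∩ ⟦left of x2⟧ = {x3, x4, x5, x6, x8, x9} ∩ {x3, x4, x5} = {x3, x4, x5}
… ∩ ⟦under x8⟧ = {x3, x4, x5} ∩ {x1, x2, x3, x4, x7, x9} = {x3, x4}
… ∩ ⟦brave⟧ = {x3, x4} ∩ {x1, x3, x6, x8, x9} = {x3}
So ⟦brave dancer left of x2 under x8⟧ = {x3}.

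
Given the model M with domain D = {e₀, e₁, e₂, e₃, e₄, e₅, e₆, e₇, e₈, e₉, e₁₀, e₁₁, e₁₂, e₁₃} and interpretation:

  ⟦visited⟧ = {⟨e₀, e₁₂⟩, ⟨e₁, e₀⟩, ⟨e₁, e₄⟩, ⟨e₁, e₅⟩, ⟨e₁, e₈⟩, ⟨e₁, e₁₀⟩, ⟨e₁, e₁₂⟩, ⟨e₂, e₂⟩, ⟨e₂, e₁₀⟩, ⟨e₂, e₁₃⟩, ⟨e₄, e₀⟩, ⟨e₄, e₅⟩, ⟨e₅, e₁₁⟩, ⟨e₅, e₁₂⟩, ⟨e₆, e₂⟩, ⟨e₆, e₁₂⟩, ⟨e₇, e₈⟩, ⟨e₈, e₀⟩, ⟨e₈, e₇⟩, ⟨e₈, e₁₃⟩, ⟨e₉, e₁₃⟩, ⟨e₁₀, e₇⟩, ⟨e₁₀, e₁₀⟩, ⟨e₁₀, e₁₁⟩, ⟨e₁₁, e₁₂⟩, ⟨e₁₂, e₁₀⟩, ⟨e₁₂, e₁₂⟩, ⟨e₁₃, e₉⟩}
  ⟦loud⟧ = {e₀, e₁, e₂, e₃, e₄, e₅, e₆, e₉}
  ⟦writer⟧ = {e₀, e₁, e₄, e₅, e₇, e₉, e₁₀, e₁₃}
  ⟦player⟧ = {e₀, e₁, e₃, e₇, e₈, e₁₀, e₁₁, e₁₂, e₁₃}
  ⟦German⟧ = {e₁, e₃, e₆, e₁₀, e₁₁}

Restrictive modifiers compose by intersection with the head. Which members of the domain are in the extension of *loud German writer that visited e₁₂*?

⟦that visited e₁₂⟧ = {x : ⟨x, e₁₂⟩ ∈ ⟦visited⟧} = {e₀, e₁, e₅, e₆, e₁₁, e₁₂}
⟦writer⟧ = {e₀, e₁, e₄, e₅, e₇, e₉, e₁₀, e₁₃}
… ∩ ⟦that visited e₁₂⟧ = {e₀, e₁, e₄, e₅, e₇, e₉, e₁₀, e₁₃} ∩ {e₀, e₁, e₅, e₆, e₁₁, e₁₂} = {e₀, e₁, e₅}
… ∩ ⟦loud⟧ = {e₀, e₁, e₅} ∩ {e₀, e₁, e₂, e₃, e₄, e₅, e₆, e₉} = {e₀, e₁, e₅}
… ∩ ⟦German⟧ = {e₀, e₁, e₅} ∩ {e₁, e₃, e₆, e₁₀, e₁₁} = {e₁}
So ⟦loud German writer that visited e₁₂⟧ = {e₁}.

{e₁}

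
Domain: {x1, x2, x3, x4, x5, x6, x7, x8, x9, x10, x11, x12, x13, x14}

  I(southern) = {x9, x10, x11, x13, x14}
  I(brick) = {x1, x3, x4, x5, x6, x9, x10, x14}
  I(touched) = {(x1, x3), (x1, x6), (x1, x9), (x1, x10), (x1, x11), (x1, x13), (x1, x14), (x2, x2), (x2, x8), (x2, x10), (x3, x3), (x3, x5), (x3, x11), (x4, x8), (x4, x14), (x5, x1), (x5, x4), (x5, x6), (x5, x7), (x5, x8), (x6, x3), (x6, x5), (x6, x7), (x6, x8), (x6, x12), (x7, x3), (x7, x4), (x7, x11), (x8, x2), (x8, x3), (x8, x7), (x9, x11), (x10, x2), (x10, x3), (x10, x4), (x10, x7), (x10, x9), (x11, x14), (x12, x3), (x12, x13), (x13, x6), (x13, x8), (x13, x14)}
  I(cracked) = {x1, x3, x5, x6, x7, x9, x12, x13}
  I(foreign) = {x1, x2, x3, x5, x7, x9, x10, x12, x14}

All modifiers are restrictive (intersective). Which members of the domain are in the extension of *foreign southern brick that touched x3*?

⟦that touched x3⟧ = {x : ⟨x, x3⟩ ∈ ⟦touched⟧} = {x1, x3, x6, x7, x8, x10, x12}
⟦brick⟧ = {x1, x3, x4, x5, x6, x9, x10, x14}
… ∩ ⟦that touched x3⟧ = {x1, x3, x4, x5, x6, x9, x10, x14} ∩ {x1, x3, x6, x7, x8, x10, x12} = {x1, x3, x6, x10}
… ∩ ⟦foreign⟧ = {x1, x3, x6, x10} ∩ {x1, x2, x3, x5, x7, x9, x10, x12, x14} = {x1, x3, x10}
… ∩ ⟦southern⟧ = {x1, x3, x10} ∩ {x9, x10, x11, x13, x14} = {x10}
So ⟦foreign southern brick that touched x3⟧ = {x10}.

{x10}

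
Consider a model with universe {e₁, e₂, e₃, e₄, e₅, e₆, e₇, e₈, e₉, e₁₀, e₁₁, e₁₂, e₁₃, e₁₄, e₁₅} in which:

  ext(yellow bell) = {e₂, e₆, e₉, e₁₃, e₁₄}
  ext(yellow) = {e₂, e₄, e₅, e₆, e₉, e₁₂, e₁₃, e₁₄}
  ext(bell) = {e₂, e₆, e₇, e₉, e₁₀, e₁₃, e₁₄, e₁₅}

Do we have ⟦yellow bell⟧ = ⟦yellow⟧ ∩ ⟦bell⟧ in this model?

yes

⟦yellow⟧ ∩ ⟦bell⟧ = {e₂, e₄, e₅, e₆, e₉, e₁₂, e₁₃, e₁₄} ∩ {e₂, e₆, e₇, e₉, e₁₀, e₁₃, e₁₄, e₁₅} = {e₂, e₆, e₉, e₁₃, e₁₄}
Observed ⟦yellow bell⟧ = {e₂, e₆, e₉, e₁₃, e₁₄}.
These coincide, so the modifier is intersective here.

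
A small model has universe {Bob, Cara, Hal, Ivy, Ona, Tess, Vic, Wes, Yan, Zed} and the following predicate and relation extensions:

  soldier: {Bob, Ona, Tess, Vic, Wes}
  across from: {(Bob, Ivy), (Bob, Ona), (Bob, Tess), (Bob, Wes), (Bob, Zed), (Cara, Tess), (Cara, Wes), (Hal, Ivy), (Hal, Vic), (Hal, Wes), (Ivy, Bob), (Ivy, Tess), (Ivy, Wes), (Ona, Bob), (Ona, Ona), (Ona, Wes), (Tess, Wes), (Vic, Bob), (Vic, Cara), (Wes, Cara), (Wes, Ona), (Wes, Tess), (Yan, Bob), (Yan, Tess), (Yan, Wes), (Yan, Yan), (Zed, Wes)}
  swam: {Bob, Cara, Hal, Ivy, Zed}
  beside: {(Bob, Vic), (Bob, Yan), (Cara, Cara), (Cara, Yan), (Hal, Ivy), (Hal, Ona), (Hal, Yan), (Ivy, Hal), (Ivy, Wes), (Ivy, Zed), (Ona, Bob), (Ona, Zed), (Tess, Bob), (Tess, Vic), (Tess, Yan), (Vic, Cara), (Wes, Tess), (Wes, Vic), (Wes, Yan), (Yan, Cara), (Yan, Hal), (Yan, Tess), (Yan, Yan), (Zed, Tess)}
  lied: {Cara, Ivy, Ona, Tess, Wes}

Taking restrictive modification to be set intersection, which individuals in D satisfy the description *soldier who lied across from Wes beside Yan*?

{Tess}

⟦who lied⟧ = ⟦lied⟧ = {Cara, Ivy, Ona, Tess, Wes}
⟦across from Wes⟧ = {x : ⟨x, Wes⟩ ∈ ⟦across from⟧} = {Bob, Cara, Hal, Ivy, Ona, Tess, Yan, Zed}
⟦beside Yan⟧ = {x : ⟨x, Yan⟩ ∈ ⟦beside⟧} = {Bob, Cara, Hal, Tess, Wes, Yan}
⟦soldier⟧ = {Bob, Ona, Tess, Vic, Wes}
… ∩ ⟦who lied⟧ = {Bob, Ona, Tess, Vic, Wes} ∩ {Cara, Ivy, Ona, Tess, Wes} = {Ona, Tess, Wes}
… ∩ ⟦across from Wes⟧ = {Ona, Tess, Wes} ∩ {Bob, Cara, Hal, Ivy, Ona, Tess, Yan, Zed} = {Ona, Tess}
… ∩ ⟦beside Yan⟧ = {Ona, Tess} ∩ {Bob, Cara, Hal, Tess, Wes, Yan} = {Tess}
So ⟦soldier who lied across from Wes beside Yan⟧ = {Tess}.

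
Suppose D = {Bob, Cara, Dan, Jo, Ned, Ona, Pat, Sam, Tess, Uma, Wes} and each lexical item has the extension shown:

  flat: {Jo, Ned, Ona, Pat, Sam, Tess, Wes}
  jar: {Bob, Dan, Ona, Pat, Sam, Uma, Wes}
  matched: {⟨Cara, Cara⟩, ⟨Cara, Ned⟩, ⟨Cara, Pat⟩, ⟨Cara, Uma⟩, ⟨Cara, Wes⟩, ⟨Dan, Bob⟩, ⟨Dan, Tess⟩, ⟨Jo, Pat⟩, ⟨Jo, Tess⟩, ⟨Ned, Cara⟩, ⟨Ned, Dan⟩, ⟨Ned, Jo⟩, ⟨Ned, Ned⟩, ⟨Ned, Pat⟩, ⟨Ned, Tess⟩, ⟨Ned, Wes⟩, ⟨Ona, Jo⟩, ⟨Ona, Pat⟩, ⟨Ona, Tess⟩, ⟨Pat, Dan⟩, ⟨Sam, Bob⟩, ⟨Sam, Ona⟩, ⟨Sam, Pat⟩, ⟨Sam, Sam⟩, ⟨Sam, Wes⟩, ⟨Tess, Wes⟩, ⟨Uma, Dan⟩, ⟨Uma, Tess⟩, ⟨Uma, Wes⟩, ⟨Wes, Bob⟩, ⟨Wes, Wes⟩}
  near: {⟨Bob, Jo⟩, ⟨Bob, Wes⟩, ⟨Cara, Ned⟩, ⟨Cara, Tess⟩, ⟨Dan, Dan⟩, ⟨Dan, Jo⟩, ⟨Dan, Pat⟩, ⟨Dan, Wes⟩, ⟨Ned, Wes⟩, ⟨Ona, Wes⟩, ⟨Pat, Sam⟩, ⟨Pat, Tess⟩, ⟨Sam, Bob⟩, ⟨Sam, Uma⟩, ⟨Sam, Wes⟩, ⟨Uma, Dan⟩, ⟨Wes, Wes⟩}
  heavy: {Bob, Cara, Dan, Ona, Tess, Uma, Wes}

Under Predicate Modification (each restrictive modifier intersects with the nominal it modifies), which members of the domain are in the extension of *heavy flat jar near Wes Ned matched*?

⟦near Wes⟧ = {x : ⟨x, Wes⟩ ∈ ⟦near⟧} = {Bob, Dan, Ned, Ona, Sam, Wes}
⟦Ned matched⟧ = {x : ⟨Ned, x⟩ ∈ ⟦matched⟧} = {Cara, Dan, Jo, Ned, Pat, Tess, Wes}
⟦jar⟧ = {Bob, Dan, Ona, Pat, Sam, Uma, Wes}
… ∩ ⟦near Wes⟧ = {Bob, Dan, Ona, Pat, Sam, Uma, Wes} ∩ {Bob, Dan, Ned, Ona, Sam, Wes} = {Bob, Dan, Ona, Sam, Wes}
… ∩ ⟦Ned matched⟧ = {Bob, Dan, Ona, Sam, Wes} ∩ {Cara, Dan, Jo, Ned, Pat, Tess, Wes} = {Dan, Wes}
… ∩ ⟦heavy⟧ = {Dan, Wes} ∩ {Bob, Cara, Dan, Ona, Tess, Uma, Wes} = {Dan, Wes}
… ∩ ⟦flat⟧ = {Dan, Wes} ∩ {Jo, Ned, Ona, Pat, Sam, Tess, Wes} = {Wes}
So ⟦heavy flat jar near Wes Ned matched⟧ = {Wes}.

{Wes}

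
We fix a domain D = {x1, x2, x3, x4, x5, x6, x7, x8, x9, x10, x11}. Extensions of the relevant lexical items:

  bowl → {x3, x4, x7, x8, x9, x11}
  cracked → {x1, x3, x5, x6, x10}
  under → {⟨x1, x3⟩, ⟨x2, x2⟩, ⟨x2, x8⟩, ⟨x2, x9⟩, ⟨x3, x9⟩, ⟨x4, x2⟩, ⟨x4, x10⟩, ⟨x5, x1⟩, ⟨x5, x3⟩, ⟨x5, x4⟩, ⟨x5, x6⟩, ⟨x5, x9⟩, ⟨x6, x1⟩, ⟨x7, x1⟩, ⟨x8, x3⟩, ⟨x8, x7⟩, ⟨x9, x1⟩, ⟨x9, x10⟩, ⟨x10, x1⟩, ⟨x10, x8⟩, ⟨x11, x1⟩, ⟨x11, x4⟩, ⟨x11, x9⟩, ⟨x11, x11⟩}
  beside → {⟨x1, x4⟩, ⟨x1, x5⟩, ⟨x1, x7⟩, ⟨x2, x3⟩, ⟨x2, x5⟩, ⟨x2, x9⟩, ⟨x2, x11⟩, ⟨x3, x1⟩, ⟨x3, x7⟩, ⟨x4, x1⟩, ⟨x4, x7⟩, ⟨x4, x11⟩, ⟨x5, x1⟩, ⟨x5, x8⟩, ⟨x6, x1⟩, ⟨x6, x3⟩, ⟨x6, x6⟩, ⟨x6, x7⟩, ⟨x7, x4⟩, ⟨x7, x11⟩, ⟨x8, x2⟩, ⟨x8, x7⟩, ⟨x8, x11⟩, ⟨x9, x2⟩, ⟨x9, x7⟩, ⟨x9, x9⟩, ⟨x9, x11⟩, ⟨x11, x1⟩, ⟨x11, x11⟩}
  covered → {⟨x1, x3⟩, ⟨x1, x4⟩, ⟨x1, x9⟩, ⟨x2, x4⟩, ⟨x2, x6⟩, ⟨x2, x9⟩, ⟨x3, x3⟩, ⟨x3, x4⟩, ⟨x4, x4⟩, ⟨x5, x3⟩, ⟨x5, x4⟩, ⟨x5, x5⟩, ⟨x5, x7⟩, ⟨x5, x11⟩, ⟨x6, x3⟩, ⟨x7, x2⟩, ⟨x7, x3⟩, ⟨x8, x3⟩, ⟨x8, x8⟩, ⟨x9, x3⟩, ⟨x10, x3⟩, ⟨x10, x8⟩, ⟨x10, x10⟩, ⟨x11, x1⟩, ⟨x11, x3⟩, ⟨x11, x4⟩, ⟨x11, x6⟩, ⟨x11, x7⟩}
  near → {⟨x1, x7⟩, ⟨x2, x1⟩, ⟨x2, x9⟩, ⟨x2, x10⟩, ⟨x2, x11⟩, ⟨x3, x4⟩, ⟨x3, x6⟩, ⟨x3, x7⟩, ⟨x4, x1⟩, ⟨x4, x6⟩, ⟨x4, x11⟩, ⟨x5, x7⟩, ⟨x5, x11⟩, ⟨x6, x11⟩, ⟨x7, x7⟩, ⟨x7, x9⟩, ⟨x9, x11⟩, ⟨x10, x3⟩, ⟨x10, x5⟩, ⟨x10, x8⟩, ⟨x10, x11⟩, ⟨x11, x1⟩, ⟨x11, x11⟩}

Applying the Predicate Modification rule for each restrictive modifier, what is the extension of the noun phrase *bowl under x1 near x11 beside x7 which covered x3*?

{x9}

⟦under x1⟧ = {x : ⟨x, x1⟩ ∈ ⟦under⟧} = {x5, x6, x7, x9, x10, x11}
⟦near x11⟧ = {x : ⟨x, x11⟩ ∈ ⟦near⟧} = {x2, x4, x5, x6, x9, x10, x11}
⟦beside x7⟧ = {x : ⟨x, x7⟩ ∈ ⟦beside⟧} = {x1, x3, x4, x6, x8, x9}
⟦which covered x3⟧ = {x : ⟨x, x3⟩ ∈ ⟦covered⟧} = {x1, x3, x5, x6, x7, x8, x9, x10, x11}
⟦bowl⟧ = {x3, x4, x7, x8, x9, x11}
… ∩ ⟦under x1⟧ = {x3, x4, x7, x8, x9, x11} ∩ {x5, x6, x7, x9, x10, x11} = {x7, x9, x11}
… ∩ ⟦near x11⟧ = {x7, x9, x11} ∩ {x2, x4, x5, x6, x9, x10, x11} = {x9, x11}
… ∩ ⟦beside x7⟧ = {x9, x11} ∩ {x1, x3, x4, x6, x8, x9} = {x9}
… ∩ ⟦which covered x3⟧ = {x9} ∩ {x1, x3, x5, x6, x7, x8, x9, x10, x11} = {x9}
So ⟦bowl under x1 near x11 beside x7 which covered x3⟧ = {x9}.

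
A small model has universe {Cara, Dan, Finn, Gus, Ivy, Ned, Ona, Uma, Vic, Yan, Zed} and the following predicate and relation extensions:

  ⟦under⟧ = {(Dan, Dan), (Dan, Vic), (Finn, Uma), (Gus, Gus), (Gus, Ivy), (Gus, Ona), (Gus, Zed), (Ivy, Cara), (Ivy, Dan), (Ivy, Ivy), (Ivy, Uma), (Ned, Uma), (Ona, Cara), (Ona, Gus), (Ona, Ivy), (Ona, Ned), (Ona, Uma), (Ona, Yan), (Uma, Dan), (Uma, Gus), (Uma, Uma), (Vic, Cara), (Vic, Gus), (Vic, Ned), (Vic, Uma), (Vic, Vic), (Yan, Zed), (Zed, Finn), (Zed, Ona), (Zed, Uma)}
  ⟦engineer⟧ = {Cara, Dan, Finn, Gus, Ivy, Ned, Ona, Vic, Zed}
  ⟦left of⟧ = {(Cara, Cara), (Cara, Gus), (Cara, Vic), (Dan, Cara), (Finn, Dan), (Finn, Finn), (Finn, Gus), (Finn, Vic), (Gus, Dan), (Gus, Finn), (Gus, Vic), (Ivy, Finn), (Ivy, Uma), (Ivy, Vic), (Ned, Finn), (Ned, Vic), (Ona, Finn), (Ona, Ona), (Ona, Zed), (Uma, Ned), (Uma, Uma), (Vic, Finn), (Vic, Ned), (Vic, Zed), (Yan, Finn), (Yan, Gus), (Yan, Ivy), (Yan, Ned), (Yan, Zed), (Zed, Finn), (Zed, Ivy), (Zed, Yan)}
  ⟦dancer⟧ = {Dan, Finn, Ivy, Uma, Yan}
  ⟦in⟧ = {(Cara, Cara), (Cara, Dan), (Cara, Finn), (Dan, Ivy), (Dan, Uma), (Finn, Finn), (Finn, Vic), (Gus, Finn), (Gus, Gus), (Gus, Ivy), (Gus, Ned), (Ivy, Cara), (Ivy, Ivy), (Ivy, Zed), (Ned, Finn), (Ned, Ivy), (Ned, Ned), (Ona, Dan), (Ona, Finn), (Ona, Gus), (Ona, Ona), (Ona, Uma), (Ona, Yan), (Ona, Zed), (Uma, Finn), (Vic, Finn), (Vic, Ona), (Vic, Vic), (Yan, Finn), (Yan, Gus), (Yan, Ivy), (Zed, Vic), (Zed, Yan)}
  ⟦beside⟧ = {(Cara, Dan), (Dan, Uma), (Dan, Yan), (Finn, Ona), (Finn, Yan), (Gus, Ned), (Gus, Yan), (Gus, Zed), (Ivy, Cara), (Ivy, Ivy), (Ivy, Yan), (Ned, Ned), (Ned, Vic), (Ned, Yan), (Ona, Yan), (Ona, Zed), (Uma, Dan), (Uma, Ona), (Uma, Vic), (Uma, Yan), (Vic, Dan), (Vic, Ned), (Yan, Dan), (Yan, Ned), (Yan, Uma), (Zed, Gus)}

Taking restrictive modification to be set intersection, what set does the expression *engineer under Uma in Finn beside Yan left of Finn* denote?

{Finn, Ned, Ona}

⟦under Uma⟧ = {x : ⟨x, Uma⟩ ∈ ⟦under⟧} = {Finn, Ivy, Ned, Ona, Uma, Vic, Zed}
⟦in Finn⟧ = {x : ⟨x, Finn⟩ ∈ ⟦in⟧} = {Cara, Finn, Gus, Ned, Ona, Uma, Vic, Yan}
⟦beside Yan⟧ = {x : ⟨x, Yan⟩ ∈ ⟦beside⟧} = {Dan, Finn, Gus, Ivy, Ned, Ona, Uma}
⟦left of Finn⟧ = {x : ⟨x, Finn⟩ ∈ ⟦left of⟧} = {Finn, Gus, Ivy, Ned, Ona, Vic, Yan, Zed}
⟦engineer⟧ = {Cara, Dan, Finn, Gus, Ivy, Ned, Ona, Vic, Zed}
… ∩ ⟦under Uma⟧ = {Cara, Dan, Finn, Gus, Ivy, Ned, Ona, Vic, Zed} ∩ {Finn, Ivy, Ned, Ona, Uma, Vic, Zed} = {Finn, Ivy, Ned, Ona, Vic, Zed}
… ∩ ⟦in Finn⟧ = {Finn, Ivy, Ned, Ona, Vic, Zed} ∩ {Cara, Finn, Gus, Ned, Ona, Uma, Vic, Yan} = {Finn, Ned, Ona, Vic}
… ∩ ⟦beside Yan⟧ = {Finn, Ned, Ona, Vic} ∩ {Dan, Finn, Gus, Ivy, Ned, Ona, Uma} = {Finn, Ned, Ona}
… ∩ ⟦left of Finn⟧ = {Finn, Ned, Ona} ∩ {Finn, Gus, Ivy, Ned, Ona, Vic, Yan, Zed} = {Finn, Ned, Ona}
So ⟦engineer under Uma in Finn beside Yan left of Finn⟧ = {Finn, Ned, Ona}.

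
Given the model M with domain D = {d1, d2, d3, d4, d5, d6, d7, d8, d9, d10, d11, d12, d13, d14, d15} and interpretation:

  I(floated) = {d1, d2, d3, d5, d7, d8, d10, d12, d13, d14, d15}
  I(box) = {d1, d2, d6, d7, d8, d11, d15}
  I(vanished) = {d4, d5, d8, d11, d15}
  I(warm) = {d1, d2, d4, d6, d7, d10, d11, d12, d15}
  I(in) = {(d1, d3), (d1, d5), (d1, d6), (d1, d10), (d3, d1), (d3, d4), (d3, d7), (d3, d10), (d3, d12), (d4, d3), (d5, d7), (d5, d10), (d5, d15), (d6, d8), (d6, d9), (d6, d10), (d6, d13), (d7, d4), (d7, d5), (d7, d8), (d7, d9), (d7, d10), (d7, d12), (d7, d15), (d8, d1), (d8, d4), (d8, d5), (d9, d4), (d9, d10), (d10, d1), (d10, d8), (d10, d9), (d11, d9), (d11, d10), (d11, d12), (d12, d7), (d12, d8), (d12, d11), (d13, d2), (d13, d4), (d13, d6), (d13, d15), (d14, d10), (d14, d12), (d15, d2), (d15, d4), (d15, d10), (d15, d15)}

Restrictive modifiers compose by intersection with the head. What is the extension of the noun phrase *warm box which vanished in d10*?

⟦which vanished⟧ = ⟦vanished⟧ = {d4, d5, d8, d11, d15}
⟦in d10⟧ = {x : ⟨x, d10⟩ ∈ ⟦in⟧} = {d1, d3, d5, d6, d7, d9, d11, d14, d15}
⟦box⟧ = {d1, d2, d6, d7, d8, d11, d15}
… ∩ ⟦which vanished⟧ = {d1, d2, d6, d7, d8, d11, d15} ∩ {d4, d5, d8, d11, d15} = {d8, d11, d15}
… ∩ ⟦in d10⟧ = {d8, d11, d15} ∩ {d1, d3, d5, d6, d7, d9, d11, d14, d15} = {d11, d15}
… ∩ ⟦warm⟧ = {d11, d15} ∩ {d1, d2, d4, d6, d7, d10, d11, d12, d15} = {d11, d15}
So ⟦warm box which vanished in d10⟧ = {d11, d15}.

{d11, d15}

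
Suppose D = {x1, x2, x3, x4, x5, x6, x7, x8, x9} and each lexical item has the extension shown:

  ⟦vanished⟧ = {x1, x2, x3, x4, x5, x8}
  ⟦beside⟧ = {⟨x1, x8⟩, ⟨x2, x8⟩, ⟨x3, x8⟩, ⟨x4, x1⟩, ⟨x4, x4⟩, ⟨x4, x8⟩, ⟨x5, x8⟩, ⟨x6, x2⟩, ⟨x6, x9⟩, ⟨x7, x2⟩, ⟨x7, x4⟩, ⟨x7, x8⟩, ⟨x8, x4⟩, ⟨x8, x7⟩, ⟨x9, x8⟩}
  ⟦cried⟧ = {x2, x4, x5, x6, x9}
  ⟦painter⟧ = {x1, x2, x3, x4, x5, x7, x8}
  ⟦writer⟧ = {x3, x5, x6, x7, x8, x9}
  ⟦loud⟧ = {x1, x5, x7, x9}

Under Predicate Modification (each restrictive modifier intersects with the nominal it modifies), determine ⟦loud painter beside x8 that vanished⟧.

⟦beside x8⟧ = {x : ⟨x, x8⟩ ∈ ⟦beside⟧} = {x1, x2, x3, x4, x5, x7, x9}
⟦that vanished⟧ = ⟦vanished⟧ = {x1, x2, x3, x4, x5, x8}
⟦painter⟧ = {x1, x2, x3, x4, x5, x7, x8}
… ∩ ⟦beside x8⟧ = {x1, x2, x3, x4, x5, x7, x8} ∩ {x1, x2, x3, x4, x5, x7, x9} = {x1, x2, x3, x4, x5, x7}
… ∩ ⟦that vanished⟧ = {x1, x2, x3, x4, x5, x7} ∩ {x1, x2, x3, x4, x5, x8} = {x1, x2, x3, x4, x5}
… ∩ ⟦loud⟧ = {x1, x2, x3, x4, x5} ∩ {x1, x5, x7, x9} = {x1, x5}
So ⟦loud painter beside x8 that vanished⟧ = {x1, x5}.

{x1, x5}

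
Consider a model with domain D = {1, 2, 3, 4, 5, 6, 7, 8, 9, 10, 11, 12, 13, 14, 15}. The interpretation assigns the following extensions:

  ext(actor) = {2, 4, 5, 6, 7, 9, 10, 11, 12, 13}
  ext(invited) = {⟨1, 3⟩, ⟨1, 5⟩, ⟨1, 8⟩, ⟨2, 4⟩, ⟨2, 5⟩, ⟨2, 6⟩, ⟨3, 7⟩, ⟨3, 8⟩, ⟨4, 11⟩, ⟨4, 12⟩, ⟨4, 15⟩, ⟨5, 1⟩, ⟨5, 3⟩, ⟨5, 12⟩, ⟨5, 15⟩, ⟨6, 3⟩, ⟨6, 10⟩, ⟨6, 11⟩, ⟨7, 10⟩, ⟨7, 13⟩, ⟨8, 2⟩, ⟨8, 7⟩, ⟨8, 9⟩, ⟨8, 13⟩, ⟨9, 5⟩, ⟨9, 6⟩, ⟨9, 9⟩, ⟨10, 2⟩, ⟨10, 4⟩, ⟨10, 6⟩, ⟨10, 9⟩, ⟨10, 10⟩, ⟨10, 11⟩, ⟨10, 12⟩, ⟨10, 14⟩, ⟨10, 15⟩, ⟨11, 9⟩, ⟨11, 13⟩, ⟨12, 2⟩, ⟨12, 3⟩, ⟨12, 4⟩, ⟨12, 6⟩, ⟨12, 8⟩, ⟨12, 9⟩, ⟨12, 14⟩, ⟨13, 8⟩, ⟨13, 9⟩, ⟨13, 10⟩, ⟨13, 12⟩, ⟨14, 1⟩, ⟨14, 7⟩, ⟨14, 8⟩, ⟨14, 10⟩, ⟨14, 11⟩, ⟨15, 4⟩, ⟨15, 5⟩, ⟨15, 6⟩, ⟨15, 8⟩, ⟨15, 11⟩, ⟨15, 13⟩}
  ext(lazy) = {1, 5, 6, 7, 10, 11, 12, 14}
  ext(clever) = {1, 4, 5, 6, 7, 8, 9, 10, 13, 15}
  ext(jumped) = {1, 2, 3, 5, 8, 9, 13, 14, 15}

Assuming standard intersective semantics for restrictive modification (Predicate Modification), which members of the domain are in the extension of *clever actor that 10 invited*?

⟦that 10 invited⟧ = {x : ⟨10, x⟩ ∈ ⟦invited⟧} = {2, 4, 6, 9, 10, 11, 12, 14, 15}
⟦actor⟧ = {2, 4, 5, 6, 7, 9, 10, 11, 12, 13}
… ∩ ⟦that 10 invited⟧ = {2, 4, 5, 6, 7, 9, 10, 11, 12, 13} ∩ {2, 4, 6, 9, 10, 11, 12, 14, 15} = {2, 4, 6, 9, 10, 11, 12}
… ∩ ⟦clever⟧ = {2, 4, 6, 9, 10, 11, 12} ∩ {1, 4, 5, 6, 7, 8, 9, 10, 13, 15} = {4, 6, 9, 10}
So ⟦clever actor that 10 invited⟧ = {4, 6, 9, 10}.

{4, 6, 9, 10}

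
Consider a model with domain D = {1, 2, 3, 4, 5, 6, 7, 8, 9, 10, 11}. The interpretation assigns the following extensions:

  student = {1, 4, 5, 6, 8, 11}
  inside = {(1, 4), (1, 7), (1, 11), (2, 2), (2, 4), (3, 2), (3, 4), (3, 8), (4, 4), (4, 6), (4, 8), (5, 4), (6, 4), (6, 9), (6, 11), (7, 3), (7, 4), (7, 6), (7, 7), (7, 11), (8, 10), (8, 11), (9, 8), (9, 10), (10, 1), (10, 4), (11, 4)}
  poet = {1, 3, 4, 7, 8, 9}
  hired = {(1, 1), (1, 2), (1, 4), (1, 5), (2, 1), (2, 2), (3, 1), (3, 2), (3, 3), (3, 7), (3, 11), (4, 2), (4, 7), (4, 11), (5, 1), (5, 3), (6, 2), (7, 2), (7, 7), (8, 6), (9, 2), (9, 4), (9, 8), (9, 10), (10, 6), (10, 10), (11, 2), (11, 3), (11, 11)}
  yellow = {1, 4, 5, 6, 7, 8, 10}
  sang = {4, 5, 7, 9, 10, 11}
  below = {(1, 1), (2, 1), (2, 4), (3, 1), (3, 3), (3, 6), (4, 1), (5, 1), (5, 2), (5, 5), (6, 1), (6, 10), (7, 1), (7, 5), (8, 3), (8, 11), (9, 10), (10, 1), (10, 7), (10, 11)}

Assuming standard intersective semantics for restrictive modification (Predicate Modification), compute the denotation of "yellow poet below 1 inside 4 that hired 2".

{1, 4, 7}

⟦below 1⟧ = {x : ⟨x, 1⟩ ∈ ⟦below⟧} = {1, 2, 3, 4, 5, 6, 7, 10}
⟦inside 4⟧ = {x : ⟨x, 4⟩ ∈ ⟦inside⟧} = {1, 2, 3, 4, 5, 6, 7, 10, 11}
⟦that hired 2⟧ = {x : ⟨x, 2⟩ ∈ ⟦hired⟧} = {1, 2, 3, 4, 6, 7, 9, 11}
⟦poet⟧ = {1, 3, 4, 7, 8, 9}
… ∩ ⟦below 1⟧ = {1, 3, 4, 7, 8, 9} ∩ {1, 2, 3, 4, 5, 6, 7, 10} = {1, 3, 4, 7}
… ∩ ⟦inside 4⟧ = {1, 3, 4, 7} ∩ {1, 2, 3, 4, 5, 6, 7, 10, 11} = {1, 3, 4, 7}
… ∩ ⟦that hired 2⟧ = {1, 3, 4, 7} ∩ {1, 2, 3, 4, 6, 7, 9, 11} = {1, 3, 4, 7}
… ∩ ⟦yellow⟧ = {1, 3, 4, 7} ∩ {1, 4, 5, 6, 7, 8, 10} = {1, 4, 7}
So ⟦yellow poet below 1 inside 4 that hired 2⟧ = {1, 4, 7}.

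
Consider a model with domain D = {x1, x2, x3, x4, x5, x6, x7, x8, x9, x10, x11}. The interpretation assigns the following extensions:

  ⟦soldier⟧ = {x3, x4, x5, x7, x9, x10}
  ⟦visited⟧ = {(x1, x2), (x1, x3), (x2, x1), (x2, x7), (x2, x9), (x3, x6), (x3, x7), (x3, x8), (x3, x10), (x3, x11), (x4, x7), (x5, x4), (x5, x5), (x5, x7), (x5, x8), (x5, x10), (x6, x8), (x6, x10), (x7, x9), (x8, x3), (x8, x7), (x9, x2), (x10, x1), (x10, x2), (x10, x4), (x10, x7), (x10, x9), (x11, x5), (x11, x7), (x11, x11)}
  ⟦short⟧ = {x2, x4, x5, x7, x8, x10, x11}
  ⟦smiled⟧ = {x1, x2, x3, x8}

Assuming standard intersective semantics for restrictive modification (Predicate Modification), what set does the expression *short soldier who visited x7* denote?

{x4, x5, x10}

⟦who visited x7⟧ = {x : ⟨x, x7⟩ ∈ ⟦visited⟧} = {x2, x3, x4, x5, x8, x10, x11}
⟦soldier⟧ = {x3, x4, x5, x7, x9, x10}
… ∩ ⟦who visited x7⟧ = {x3, x4, x5, x7, x9, x10} ∩ {x2, x3, x4, x5, x8, x10, x11} = {x3, x4, x5, x10}
… ∩ ⟦short⟧ = {x3, x4, x5, x10} ∩ {x2, x4, x5, x7, x8, x10, x11} = {x4, x5, x10}
So ⟦short soldier who visited x7⟧ = {x4, x5, x10}.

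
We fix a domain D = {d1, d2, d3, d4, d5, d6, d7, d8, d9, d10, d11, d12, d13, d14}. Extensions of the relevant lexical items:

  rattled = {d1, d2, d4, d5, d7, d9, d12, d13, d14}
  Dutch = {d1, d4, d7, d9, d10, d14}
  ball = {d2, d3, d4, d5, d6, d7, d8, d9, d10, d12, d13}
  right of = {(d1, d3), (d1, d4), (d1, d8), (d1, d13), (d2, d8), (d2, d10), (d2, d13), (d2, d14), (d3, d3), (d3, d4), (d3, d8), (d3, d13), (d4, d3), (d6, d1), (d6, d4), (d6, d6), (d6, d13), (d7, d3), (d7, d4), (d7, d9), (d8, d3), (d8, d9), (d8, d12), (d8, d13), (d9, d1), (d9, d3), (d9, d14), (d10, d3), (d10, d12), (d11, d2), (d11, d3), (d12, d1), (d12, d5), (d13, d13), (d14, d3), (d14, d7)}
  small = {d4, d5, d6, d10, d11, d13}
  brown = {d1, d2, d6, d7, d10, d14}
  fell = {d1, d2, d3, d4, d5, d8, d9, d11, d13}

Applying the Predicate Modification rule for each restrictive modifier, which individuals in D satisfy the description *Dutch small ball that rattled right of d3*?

⟦that rattled⟧ = ⟦rattled⟧ = {d1, d2, d4, d5, d7, d9, d12, d13, d14}
⟦right of d3⟧ = {x : ⟨x, d3⟩ ∈ ⟦right of⟧} = {d1, d3, d4, d7, d8, d9, d10, d11, d14}
⟦ball⟧ = {d2, d3, d4, d5, d6, d7, d8, d9, d10, d12, d13}
… ∩ ⟦that rattled⟧ = {d2, d3, d4, d5, d6, d7, d8, d9, d10, d12, d13} ∩ {d1, d2, d4, d5, d7, d9, d12, d13, d14} = {d2, d4, d5, d7, d9, d12, d13}
… ∩ ⟦right of d3⟧ = {d2, d4, d5, d7, d9, d12, d13} ∩ {d1, d3, d4, d7, d8, d9, d10, d11, d14} = {d4, d7, d9}
… ∩ ⟦Dutch⟧ = {d4, d7, d9} ∩ {d1, d4, d7, d9, d10, d14} = {d4, d7, d9}
… ∩ ⟦small⟧ = {d4, d7, d9} ∩ {d4, d5, d6, d10, d11, d13} = {d4}
So ⟦Dutch small ball that rattled right of d3⟧ = {d4}.

{d4}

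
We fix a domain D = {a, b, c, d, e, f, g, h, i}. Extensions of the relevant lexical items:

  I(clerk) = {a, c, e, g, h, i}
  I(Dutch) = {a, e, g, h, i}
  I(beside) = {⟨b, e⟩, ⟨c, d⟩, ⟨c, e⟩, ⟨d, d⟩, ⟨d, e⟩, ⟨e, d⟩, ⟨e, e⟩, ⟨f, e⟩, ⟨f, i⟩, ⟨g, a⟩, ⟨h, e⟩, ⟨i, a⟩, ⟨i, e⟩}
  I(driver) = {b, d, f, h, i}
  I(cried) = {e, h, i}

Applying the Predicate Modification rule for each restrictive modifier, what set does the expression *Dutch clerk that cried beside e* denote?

⟦that cried⟧ = ⟦cried⟧ = {e, h, i}
⟦beside e⟧ = {x : ⟨x, e⟩ ∈ ⟦beside⟧} = {b, c, d, e, f, h, i}
⟦clerk⟧ = {a, c, e, g, h, i}
… ∩ ⟦that cried⟧ = {a, c, e, g, h, i} ∩ {e, h, i} = {e, h, i}
… ∩ ⟦beside e⟧ = {e, h, i} ∩ {b, c, d, e, f, h, i} = {e, h, i}
… ∩ ⟦Dutch⟧ = {e, h, i} ∩ {a, e, g, h, i} = {e, h, i}
So ⟦Dutch clerk that cried beside e⟧ = {e, h, i}.

{e, h, i}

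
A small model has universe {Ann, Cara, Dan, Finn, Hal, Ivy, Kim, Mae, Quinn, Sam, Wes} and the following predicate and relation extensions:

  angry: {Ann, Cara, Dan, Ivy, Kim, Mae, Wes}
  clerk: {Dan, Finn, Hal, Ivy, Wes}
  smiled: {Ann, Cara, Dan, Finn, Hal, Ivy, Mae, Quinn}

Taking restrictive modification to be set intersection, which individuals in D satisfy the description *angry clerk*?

⟦clerk⟧ = {Dan, Finn, Hal, Ivy, Wes}
… ∩ ⟦angry⟧ = {Dan, Finn, Hal, Ivy, Wes} ∩ {Ann, Cara, Dan, Ivy, Kim, Mae, Wes} = {Dan, Ivy, Wes}
So ⟦angry clerk⟧ = {Dan, Ivy, Wes}.

{Dan, Ivy, Wes}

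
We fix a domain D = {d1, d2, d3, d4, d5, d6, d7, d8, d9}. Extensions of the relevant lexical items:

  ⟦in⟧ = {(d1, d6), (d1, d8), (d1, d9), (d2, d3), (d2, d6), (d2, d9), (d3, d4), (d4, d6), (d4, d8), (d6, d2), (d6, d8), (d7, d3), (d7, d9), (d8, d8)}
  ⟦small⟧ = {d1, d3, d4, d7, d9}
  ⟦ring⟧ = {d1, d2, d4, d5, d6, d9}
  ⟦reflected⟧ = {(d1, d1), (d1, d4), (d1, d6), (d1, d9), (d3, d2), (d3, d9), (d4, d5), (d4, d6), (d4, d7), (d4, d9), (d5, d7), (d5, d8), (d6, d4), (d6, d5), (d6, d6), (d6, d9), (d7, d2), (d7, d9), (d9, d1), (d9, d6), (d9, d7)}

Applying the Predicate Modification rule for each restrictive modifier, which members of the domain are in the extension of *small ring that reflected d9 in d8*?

⟦that reflected d9⟧ = {x : ⟨x, d9⟩ ∈ ⟦reflected⟧} = {d1, d3, d4, d6, d7}
⟦in d8⟧ = {x : ⟨x, d8⟩ ∈ ⟦in⟧} = {d1, d4, d6, d8}
⟦ring⟧ = {d1, d2, d4, d5, d6, d9}
… ∩ ⟦that reflected d9⟧ = {d1, d2, d4, d5, d6, d9} ∩ {d1, d3, d4, d6, d7} = {d1, d4, d6}
… ∩ ⟦in d8⟧ = {d1, d4, d6} ∩ {d1, d4, d6, d8} = {d1, d4, d6}
… ∩ ⟦small⟧ = {d1, d4, d6} ∩ {d1, d3, d4, d7, d9} = {d1, d4}
So ⟦small ring that reflected d9 in d8⟧ = {d1, d4}.

{d1, d4}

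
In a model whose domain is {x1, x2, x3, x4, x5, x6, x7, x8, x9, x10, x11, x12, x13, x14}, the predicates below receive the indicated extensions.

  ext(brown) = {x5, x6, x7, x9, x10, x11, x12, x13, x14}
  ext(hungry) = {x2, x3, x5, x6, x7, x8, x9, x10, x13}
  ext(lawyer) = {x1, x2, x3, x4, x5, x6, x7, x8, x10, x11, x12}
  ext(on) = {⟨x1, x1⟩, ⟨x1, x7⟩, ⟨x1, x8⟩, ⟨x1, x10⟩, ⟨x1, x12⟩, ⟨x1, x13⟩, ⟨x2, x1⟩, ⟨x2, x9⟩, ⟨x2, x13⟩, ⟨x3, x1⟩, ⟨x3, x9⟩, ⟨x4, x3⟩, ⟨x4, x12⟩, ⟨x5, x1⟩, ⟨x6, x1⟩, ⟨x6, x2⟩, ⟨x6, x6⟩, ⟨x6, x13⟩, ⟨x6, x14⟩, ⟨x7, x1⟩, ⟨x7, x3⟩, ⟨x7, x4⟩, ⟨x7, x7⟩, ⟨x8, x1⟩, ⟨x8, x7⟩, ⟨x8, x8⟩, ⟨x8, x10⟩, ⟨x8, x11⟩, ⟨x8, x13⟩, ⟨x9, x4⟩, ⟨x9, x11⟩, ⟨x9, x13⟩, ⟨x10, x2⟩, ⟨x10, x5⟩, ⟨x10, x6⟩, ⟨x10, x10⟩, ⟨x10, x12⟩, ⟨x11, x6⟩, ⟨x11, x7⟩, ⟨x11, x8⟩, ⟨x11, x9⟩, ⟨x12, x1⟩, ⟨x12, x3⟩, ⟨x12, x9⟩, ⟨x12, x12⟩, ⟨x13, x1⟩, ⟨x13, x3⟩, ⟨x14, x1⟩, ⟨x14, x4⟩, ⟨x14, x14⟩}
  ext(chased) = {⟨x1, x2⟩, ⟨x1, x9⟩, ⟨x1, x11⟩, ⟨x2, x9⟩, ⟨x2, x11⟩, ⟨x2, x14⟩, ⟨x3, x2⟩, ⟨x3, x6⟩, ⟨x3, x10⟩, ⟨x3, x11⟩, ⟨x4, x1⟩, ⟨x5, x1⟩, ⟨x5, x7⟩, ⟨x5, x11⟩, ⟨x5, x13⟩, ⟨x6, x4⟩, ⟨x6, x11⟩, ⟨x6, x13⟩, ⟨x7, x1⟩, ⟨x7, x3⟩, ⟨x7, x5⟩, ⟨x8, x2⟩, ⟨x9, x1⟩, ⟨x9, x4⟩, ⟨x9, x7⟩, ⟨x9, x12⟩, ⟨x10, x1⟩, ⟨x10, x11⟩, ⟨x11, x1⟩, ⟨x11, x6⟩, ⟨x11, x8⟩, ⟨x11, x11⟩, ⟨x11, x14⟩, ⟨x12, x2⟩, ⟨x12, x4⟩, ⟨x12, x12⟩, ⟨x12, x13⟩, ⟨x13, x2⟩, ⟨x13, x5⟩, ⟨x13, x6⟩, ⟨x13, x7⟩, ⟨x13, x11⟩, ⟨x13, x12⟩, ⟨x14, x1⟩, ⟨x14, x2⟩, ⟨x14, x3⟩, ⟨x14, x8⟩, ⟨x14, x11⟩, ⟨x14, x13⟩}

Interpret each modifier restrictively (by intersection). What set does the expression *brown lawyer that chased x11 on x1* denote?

⟦that chased x11⟧ = {x : ⟨x, x11⟩ ∈ ⟦chased⟧} = {x1, x2, x3, x5, x6, x10, x11, x13, x14}
⟦on x1⟧ = {x : ⟨x, x1⟩ ∈ ⟦on⟧} = {x1, x2, x3, x5, x6, x7, x8, x12, x13, x14}
⟦lawyer⟧ = {x1, x2, x3, x4, x5, x6, x7, x8, x10, x11, x12}
… ∩ ⟦that chased x11⟧ = {x1, x2, x3, x4, x5, x6, x7, x8, x10, x11, x12} ∩ {x1, x2, x3, x5, x6, x10, x11, x13, x14} = {x1, x2, x3, x5, x6, x10, x11}
… ∩ ⟦on x1⟧ = {x1, x2, x3, x5, x6, x10, x11} ∩ {x1, x2, x3, x5, x6, x7, x8, x12, x13, x14} = {x1, x2, x3, x5, x6}
… ∩ ⟦brown⟧ = {x1, x2, x3, x5, x6} ∩ {x5, x6, x7, x9, x10, x11, x12, x13, x14} = {x5, x6}
So ⟦brown lawyer that chased x11 on x1⟧ = {x5, x6}.

{x5, x6}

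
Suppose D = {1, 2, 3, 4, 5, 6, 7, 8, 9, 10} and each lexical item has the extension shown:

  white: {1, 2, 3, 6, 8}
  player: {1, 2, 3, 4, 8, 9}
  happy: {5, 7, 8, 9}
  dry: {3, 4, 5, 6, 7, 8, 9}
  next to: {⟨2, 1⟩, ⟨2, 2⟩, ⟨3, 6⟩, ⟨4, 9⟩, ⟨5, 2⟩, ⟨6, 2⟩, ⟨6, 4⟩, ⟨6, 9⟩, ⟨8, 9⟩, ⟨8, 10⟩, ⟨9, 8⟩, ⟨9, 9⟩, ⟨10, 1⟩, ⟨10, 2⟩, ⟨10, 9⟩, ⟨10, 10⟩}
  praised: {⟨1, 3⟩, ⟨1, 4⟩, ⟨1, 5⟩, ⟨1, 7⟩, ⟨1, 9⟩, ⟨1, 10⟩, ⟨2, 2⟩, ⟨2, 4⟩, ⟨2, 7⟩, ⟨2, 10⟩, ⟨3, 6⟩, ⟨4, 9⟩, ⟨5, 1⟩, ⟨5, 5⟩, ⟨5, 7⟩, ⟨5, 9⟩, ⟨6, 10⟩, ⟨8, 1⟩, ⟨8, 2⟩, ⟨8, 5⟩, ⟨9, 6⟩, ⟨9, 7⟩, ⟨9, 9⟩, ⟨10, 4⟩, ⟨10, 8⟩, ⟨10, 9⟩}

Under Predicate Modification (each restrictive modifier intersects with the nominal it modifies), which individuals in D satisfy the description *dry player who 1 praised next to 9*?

{4, 9}

⟦who 1 praised⟧ = {x : ⟨1, x⟩ ∈ ⟦praised⟧} = {3, 4, 5, 7, 9, 10}
⟦next to 9⟧ = {x : ⟨x, 9⟩ ∈ ⟦next to⟧} = {4, 6, 8, 9, 10}
⟦player⟧ = {1, 2, 3, 4, 8, 9}
… ∩ ⟦who 1 praised⟧ = {1, 2, 3, 4, 8, 9} ∩ {3, 4, 5, 7, 9, 10} = {3, 4, 9}
… ∩ ⟦next to 9⟧ = {3, 4, 9} ∩ {4, 6, 8, 9, 10} = {4, 9}
… ∩ ⟦dry⟧ = {4, 9} ∩ {3, 4, 5, 6, 7, 8, 9} = {4, 9}
So ⟦dry player who 1 praised next to 9⟧ = {4, 9}.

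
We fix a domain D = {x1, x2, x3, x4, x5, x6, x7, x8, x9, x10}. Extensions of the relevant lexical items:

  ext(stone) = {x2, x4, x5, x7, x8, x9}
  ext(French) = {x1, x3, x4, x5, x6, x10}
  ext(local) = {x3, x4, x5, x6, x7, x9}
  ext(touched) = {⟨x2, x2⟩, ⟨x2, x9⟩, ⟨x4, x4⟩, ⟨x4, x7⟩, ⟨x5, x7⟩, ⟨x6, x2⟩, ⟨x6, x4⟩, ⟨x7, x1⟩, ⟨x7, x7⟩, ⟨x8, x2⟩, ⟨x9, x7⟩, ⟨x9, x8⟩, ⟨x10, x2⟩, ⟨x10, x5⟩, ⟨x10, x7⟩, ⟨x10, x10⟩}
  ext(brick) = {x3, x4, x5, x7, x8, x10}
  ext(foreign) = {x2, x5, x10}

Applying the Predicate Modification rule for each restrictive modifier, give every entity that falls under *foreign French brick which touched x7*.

{x5, x10}

⟦which touched x7⟧ = {x : ⟨x, x7⟩ ∈ ⟦touched⟧} = {x4, x5, x7, x9, x10}
⟦brick⟧ = {x3, x4, x5, x7, x8, x10}
… ∩ ⟦which touched x7⟧ = {x3, x4, x5, x7, x8, x10} ∩ {x4, x5, x7, x9, x10} = {x4, x5, x7, x10}
… ∩ ⟦foreign⟧ = {x4, x5, x7, x10} ∩ {x2, x5, x10} = {x5, x10}
… ∩ ⟦French⟧ = {x5, x10} ∩ {x1, x3, x4, x5, x6, x10} = {x5, x10}
So ⟦foreign French brick which touched x7⟧ = {x5, x10}.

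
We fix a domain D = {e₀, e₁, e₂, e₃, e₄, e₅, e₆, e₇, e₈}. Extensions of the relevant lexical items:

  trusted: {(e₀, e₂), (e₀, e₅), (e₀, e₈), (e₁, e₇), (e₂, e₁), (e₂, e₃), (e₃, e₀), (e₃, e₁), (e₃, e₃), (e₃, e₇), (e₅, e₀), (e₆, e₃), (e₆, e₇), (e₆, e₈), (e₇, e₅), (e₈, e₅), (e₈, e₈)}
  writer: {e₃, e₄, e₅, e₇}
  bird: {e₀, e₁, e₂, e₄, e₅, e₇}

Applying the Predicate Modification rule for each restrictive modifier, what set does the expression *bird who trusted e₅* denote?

{e₀, e₇}

⟦who trusted e₅⟧ = {x : ⟨x, e₅⟩ ∈ ⟦trusted⟧} = {e₀, e₇, e₈}
⟦bird⟧ = {e₀, e₁, e₂, e₄, e₅, e₇}
… ∩ ⟦who trusted e₅⟧ = {e₀, e₁, e₂, e₄, e₅, e₇} ∩ {e₀, e₇, e₈} = {e₀, e₇}
So ⟦bird who trusted e₅⟧ = {e₀, e₇}.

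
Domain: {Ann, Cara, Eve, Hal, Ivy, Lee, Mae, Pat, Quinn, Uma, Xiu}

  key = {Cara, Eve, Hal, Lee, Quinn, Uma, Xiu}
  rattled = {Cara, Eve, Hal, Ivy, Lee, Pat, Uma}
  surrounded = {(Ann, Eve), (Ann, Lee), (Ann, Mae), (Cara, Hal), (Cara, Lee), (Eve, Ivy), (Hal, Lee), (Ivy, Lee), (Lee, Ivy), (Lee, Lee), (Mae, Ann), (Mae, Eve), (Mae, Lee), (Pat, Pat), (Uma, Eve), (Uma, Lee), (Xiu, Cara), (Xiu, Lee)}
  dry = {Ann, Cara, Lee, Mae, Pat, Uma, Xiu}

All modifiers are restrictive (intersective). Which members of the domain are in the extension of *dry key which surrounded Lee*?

⟦which surrounded Lee⟧ = {x : ⟨x, Lee⟩ ∈ ⟦surrounded⟧} = {Ann, Cara, Hal, Ivy, Lee, Mae, Uma, Xiu}
⟦key⟧ = {Cara, Eve, Hal, Lee, Quinn, Uma, Xiu}
… ∩ ⟦which surrounded Lee⟧ = {Cara, Eve, Hal, Lee, Quinn, Uma, Xiu} ∩ {Ann, Cara, Hal, Ivy, Lee, Mae, Uma, Xiu} = {Cara, Hal, Lee, Uma, Xiu}
… ∩ ⟦dry⟧ = {Cara, Hal, Lee, Uma, Xiu} ∩ {Ann, Cara, Lee, Mae, Pat, Uma, Xiu} = {Cara, Lee, Uma, Xiu}
So ⟦dry key which surrounded Lee⟧ = {Cara, Lee, Uma, Xiu}.

{Cara, Lee, Uma, Xiu}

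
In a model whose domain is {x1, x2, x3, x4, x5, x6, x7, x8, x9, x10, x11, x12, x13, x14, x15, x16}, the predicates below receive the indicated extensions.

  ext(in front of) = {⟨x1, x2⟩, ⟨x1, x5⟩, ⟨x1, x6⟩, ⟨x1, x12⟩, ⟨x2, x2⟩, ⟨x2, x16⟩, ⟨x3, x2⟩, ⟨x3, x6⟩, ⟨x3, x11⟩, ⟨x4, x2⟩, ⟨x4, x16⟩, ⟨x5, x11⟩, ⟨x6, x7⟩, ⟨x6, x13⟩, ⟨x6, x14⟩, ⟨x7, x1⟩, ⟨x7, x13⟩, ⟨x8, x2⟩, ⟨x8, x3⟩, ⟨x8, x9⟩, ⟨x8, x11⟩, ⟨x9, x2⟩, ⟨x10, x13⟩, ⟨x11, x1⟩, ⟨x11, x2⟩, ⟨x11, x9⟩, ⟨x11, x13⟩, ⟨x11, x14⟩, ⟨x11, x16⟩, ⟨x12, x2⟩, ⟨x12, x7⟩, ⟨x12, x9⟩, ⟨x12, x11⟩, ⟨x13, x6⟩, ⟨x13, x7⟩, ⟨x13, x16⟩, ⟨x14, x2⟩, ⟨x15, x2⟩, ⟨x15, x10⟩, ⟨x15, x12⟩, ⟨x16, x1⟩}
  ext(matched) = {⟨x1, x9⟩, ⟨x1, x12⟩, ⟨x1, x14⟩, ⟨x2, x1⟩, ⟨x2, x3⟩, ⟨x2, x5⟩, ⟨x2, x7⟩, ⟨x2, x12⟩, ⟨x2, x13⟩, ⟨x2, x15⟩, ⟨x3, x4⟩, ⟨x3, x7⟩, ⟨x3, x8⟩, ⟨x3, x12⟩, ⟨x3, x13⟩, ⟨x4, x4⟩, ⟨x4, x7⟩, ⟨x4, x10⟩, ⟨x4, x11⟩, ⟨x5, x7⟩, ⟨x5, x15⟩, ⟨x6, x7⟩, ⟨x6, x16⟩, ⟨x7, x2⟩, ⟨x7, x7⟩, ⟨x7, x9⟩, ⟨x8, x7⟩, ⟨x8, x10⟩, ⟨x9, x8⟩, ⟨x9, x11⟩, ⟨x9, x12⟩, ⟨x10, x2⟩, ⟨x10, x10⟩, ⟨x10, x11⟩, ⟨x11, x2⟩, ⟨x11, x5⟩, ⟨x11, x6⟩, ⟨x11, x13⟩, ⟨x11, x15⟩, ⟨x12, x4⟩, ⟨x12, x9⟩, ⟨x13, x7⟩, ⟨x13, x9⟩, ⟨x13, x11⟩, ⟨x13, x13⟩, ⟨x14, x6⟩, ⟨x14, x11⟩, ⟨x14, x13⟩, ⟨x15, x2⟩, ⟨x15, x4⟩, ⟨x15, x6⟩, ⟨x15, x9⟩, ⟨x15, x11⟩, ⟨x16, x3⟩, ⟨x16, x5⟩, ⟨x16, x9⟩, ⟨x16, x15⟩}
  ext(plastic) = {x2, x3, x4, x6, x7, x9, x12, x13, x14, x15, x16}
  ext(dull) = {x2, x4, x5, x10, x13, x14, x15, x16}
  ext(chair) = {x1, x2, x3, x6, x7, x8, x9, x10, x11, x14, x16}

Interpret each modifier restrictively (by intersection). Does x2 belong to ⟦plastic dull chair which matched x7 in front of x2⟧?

⟦which matched x7⟧ = {x : ⟨x, x7⟩ ∈ ⟦matched⟧} = {x2, x3, x4, x5, x6, x7, x8, x13}
⟦in front of x2⟧ = {x : ⟨x, x2⟩ ∈ ⟦in front of⟧} = {x1, x2, x3, x4, x8, x9, x11, x12, x14, x15}
⟦chair⟧ = {x1, x2, x3, x6, x7, x8, x9, x10, x11, x14, x16}
… ∩ ⟦which matched x7⟧ = {x1, x2, x3, x6, x7, x8, x9, x10, x11, x14, x16} ∩ {x2, x3, x4, x5, x6, x7, x8, x13} = {x2, x3, x6, x7, x8}
… ∩ ⟦in front of x2⟧ = {x2, x3, x6, x7, x8} ∩ {x1, x2, x3, x4, x8, x9, x11, x12, x14, x15} = {x2, x3, x8}
… ∩ ⟦plastic⟧ = {x2, x3, x8} ∩ {x2, x3, x4, x6, x7, x9, x12, x13, x14, x15, x16} = {x2, x3}
… ∩ ⟦dull⟧ = {x2, x3} ∩ {x2, x4, x5, x10, x13, x14, x15, x16} = {x2}
⟦plastic dull chair which matched x7 in front of x2⟧ = {x2}; x2 ∈ this set.

yes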